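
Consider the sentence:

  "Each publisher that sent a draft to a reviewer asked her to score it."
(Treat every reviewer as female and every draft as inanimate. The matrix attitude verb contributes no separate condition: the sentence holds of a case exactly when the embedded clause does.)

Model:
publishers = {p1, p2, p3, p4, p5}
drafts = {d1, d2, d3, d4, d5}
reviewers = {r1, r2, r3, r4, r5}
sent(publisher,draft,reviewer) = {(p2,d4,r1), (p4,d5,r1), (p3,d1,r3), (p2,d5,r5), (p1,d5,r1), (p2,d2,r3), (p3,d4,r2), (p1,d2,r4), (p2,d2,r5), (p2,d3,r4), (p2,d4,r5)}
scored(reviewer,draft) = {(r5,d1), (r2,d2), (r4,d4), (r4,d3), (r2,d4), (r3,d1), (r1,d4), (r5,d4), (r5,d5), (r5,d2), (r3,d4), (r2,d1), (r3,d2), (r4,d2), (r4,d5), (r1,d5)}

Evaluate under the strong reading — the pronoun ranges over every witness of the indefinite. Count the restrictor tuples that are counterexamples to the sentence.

0

"her" takes "a reviewer" as antecedent and "it" takes "a draft"; both are donkey pronouns co-varying with the restrictor.
Strong reading: for every (p,d,r) with sent(p,d,r), scored(r,d).
Restrictor triples: (p1,d2,r4)→scored(r4,d2) ✓  (p1,d5,r1)→scored(r1,d5) ✓  (p2,d2,r3)→scored(r3,d2) ✓  (p2,d2,r5)→scored(r5,d2) ✓  (p2,d3,r4)→scored(r4,d3) ✓  (p2,d4,r1)→scored(r1,d4) ✓  (p2,d4,r5)→scored(r5,d4) ✓  (p2,d5,r5)→scored(r5,d5) ✓  (p3,d1,r3)→scored(r3,d1) ✓  (p3,d4,r2)→scored(r2,d4) ✓  (p4,d5,r1)→scored(r1,d5) ✓
Counterexamples (restrictor triples failing the scope): 0.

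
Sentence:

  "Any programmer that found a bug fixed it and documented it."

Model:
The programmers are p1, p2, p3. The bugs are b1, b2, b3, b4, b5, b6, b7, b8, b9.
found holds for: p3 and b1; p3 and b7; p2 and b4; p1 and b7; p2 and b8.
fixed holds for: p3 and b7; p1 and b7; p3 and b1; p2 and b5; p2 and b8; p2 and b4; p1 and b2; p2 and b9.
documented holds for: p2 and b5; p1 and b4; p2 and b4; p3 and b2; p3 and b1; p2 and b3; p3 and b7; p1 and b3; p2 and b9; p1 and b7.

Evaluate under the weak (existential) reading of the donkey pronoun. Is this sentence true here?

"it" takes "a bug" as antecedent — a donkey pronoun bound across the clause boundary.
Weak reading: every programmer p with some found-bug has at least one found-bug b such that fixed(p,b) ∧ documented(p,b).
Per programmer: p1:✓  p2:✓  p3:✓
Every programmer in the restrictor has a witness.

True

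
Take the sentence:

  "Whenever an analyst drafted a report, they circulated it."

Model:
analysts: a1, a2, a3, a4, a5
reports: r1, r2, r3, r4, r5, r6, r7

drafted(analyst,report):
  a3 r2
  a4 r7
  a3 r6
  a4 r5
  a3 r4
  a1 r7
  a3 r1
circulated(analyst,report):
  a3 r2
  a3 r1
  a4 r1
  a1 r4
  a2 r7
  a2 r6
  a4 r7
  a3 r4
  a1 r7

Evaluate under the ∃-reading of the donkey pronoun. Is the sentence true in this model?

True

"it" takes "a report" as antecedent — a donkey pronoun bound across the clause boundary.
Weak reading: every analyst a with some drafted-report has at least one drafted-report r such that circulated(a,r).
Per analyst: a1:✓  a3:✓  a4:✓
Every analyst in the restrictor has a witness.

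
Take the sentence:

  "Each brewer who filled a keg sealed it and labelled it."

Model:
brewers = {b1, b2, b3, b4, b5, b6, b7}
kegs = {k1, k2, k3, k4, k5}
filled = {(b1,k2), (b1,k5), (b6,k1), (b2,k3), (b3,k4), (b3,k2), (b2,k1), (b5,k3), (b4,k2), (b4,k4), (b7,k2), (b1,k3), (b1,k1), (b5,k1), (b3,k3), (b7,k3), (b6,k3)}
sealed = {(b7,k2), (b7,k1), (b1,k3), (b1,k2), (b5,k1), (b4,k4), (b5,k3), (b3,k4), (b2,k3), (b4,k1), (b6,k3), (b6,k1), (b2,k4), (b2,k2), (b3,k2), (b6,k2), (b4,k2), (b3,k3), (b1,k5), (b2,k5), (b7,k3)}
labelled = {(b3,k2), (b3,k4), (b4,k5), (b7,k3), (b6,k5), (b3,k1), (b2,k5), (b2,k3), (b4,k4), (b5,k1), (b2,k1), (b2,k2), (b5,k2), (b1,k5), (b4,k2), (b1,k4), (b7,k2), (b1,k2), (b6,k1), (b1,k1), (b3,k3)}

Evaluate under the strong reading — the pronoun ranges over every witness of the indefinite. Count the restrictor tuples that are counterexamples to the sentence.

"it" takes "a keg" as antecedent — a donkey pronoun bound across the clause boundary.
Strong reading: for every (b,k) with filled(b,k), sealed(b,k) ∧ labelled(b,k).
Restrictor pairs: (b1,k1) ✗  (b1,k2) ✓  (b1,k3) ✗  (b1,k5) ✓  (b2,k1) ✗  (b2,k3) ✓  (b3,k2) ✓  (b3,k3) ✓  (b3,k4) ✓  (b4,k2) ✓  (b4,k4) ✓  (b5,k1) ✓  (b5,k3) ✗  (b6,k1) ✓  (b6,k3) ✗  (b7,k2) ✓  (b7,k3) ✓
Counterexamples (restrictor pairs failing the scope): 5.

5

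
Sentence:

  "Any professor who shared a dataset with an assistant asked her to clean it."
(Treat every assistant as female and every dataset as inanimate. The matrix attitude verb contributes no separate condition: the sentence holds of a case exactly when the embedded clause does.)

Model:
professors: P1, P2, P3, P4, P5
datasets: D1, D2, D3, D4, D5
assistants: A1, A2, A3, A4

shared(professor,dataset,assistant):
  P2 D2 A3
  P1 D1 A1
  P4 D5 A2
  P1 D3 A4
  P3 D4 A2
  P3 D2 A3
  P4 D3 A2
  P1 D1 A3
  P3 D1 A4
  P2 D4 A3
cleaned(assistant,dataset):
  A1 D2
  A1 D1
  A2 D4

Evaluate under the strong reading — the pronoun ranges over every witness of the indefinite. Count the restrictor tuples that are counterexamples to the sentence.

"her" takes "an assistant" as antecedent and "it" takes "a dataset"; both are donkey pronouns co-varying with the restrictor.
Strong reading: for every (p,d,a) with shared(p,d,a), cleaned(a,d).
Restrictor triples: (P1,D1,A1)→cleaned(A1,D1) ✓  (P1,D1,A3)→cleaned(A3,D1) ✗  (P1,D3,A4)→cleaned(A4,D3) ✗  (P2,D2,A3)→cleaned(A3,D2) ✗  (P2,D4,A3)→cleaned(A3,D4) ✗  (P3,D1,A4)→cleaned(A4,D1) ✗  (P3,D2,A3)→cleaned(A3,D2) ✗  (P3,D4,A2)→cleaned(A2,D4) ✓  (P4,D3,A2)→cleaned(A2,D3) ✗  (P4,D5,A2)→cleaned(A2,D5) ✗
Counterexamples (restrictor triples failing the scope): 8.

8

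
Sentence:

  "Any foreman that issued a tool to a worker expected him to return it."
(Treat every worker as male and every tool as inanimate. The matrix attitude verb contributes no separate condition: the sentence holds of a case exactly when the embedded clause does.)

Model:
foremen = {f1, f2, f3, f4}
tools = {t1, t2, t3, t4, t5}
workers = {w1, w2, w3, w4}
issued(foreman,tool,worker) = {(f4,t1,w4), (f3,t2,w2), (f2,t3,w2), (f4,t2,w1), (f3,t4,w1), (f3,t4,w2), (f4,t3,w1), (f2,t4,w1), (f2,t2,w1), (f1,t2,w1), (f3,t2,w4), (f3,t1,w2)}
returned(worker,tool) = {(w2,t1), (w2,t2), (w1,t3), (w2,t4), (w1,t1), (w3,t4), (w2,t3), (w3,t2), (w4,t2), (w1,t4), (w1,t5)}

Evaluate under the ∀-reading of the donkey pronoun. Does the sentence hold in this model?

"him" takes "a worker" as antecedent and "it" takes "a tool"; both are donkey pronouns co-varying with the restrictor.
Strong reading: for every (f,t,w) with issued(f,t,w), returned(w,t).
Restrictor triples: (f1,t2,w1)→returned(w1,t2) ✗  (f2,t2,w1)→returned(w1,t2) ✗  (f2,t3,w2)→returned(w2,t3) ✓  (f2,t4,w1)→returned(w1,t4) ✓  (f3,t1,w2)→returned(w2,t1) ✓  (f3,t2,w2)→returned(w2,t2) ✓  (f3,t2,w4)→returned(w4,t2) ✓  (f3,t4,w1)→returned(w1,t4) ✓  (f3,t4,w2)→returned(w2,t4) ✓  (f4,t1,w4)→returned(w4,t1) ✗  (f4,t2,w1)→returned(w1,t2) ✗  (f4,t3,w1)→returned(w1,t3) ✓
Counterexample: (f1,t2,w1) — returned(w1,t2) does not hold.

False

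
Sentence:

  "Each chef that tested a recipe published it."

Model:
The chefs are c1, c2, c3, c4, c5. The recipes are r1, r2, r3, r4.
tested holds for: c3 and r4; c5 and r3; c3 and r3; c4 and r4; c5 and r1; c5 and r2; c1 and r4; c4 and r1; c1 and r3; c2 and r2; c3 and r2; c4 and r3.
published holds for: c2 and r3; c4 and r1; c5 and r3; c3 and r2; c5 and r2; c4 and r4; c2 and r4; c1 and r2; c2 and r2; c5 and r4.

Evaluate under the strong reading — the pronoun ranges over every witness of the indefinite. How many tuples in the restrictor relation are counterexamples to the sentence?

6

"it" takes "a recipe" as antecedent — a donkey pronoun bound across the clause boundary.
Strong reading: for every (c,r) with tested(c,r), published(c,r).
Restrictor pairs: (c1,r3) ✗  (c1,r4) ✗  (c2,r2) ✓  (c3,r2) ✓  (c3,r3) ✗  (c3,r4) ✗  (c4,r1) ✓  (c4,r3) ✗  (c4,r4) ✓  (c5,r1) ✗  (c5,r2) ✓  (c5,r3) ✓
Counterexamples (restrictor pairs failing the scope): 6.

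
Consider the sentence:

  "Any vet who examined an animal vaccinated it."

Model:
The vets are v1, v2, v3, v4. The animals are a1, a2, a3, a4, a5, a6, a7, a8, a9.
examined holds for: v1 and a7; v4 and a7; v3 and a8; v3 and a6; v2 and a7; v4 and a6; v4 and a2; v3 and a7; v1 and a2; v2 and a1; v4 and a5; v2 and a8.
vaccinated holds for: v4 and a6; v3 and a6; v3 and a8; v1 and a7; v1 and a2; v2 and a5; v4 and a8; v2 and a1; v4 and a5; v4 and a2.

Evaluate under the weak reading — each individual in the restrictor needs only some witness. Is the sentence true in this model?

True

"it" takes "an animal" as antecedent — a donkey pronoun bound across the clause boundary.
Weak reading: every vet v with some examined-animal has at least one examined-animal a such that vaccinated(v,a).
Per vet: v1:✓  v2:✓  v3:✓  v4:✓
Every vet in the restrictor has a witness.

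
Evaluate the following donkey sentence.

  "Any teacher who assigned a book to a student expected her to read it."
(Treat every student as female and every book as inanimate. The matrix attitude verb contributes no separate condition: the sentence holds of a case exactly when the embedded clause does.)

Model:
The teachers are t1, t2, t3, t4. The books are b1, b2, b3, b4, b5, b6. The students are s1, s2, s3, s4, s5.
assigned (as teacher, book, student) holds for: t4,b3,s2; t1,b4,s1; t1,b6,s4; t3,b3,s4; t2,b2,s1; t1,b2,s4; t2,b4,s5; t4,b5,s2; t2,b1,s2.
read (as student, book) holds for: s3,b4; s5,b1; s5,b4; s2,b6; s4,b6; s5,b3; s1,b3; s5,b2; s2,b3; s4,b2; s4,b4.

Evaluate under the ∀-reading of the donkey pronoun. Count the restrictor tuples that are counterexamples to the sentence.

5

"her" takes "a student" as antecedent and "it" takes "a book"; both are donkey pronouns co-varying with the restrictor.
Strong reading: for every (t,b,s) with assigned(t,b,s), read(s,b).
Restrictor triples: (t1,b2,s4)→read(s4,b2) ✓  (t1,b4,s1)→read(s1,b4) ✗  (t1,b6,s4)→read(s4,b6) ✓  (t2,b1,s2)→read(s2,b1) ✗  (t2,b2,s1)→read(s1,b2) ✗  (t2,b4,s5)→read(s5,b4) ✓  (t3,b3,s4)→read(s4,b3) ✗  (t4,b3,s2)→read(s2,b3) ✓  (t4,b5,s2)→read(s2,b5) ✗
Counterexamples (restrictor triples failing the scope): 5.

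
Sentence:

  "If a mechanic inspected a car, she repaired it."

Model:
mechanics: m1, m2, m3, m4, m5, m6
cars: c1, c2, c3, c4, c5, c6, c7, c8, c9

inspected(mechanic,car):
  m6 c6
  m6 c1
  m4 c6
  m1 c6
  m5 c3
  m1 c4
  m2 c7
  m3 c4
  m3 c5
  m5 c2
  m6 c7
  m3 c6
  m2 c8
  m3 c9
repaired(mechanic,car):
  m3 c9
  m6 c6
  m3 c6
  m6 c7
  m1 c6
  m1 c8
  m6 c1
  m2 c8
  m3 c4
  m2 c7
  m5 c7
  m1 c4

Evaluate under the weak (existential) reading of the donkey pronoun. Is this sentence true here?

False

"it" takes "a car" as antecedent — a donkey pronoun bound across the clause boundary.
Weak reading: every mechanic m with some inspected-car has at least one inspected-car c such that repaired(m,c).
Per mechanic: m1:✓  m2:✓  m3:✓  m4:✗  m5:✗  m6:✓
m4 has no witness among its inspected-cars.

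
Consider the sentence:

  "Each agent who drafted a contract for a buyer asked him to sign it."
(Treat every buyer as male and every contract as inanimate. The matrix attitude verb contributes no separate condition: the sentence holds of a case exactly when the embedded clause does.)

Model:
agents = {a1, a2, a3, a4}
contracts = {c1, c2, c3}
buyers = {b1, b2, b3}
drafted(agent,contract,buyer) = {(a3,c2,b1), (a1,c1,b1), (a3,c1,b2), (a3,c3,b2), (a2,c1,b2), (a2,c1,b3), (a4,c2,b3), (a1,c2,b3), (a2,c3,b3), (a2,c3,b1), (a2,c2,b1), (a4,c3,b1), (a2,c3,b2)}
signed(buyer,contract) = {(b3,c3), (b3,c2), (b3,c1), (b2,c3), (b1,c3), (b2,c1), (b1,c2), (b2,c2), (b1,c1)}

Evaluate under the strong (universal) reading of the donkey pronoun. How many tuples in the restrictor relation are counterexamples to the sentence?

0

"him" takes "a buyer" as antecedent and "it" takes "a contract"; both are donkey pronouns co-varying with the restrictor.
Strong reading: for every (a,c,b) with drafted(a,c,b), signed(b,c).
Restrictor triples: (a1,c1,b1)→signed(b1,c1) ✓  (a1,c2,b3)→signed(b3,c2) ✓  (a2,c1,b2)→signed(b2,c1) ✓  (a2,c1,b3)→signed(b3,c1) ✓  (a2,c2,b1)→signed(b1,c2) ✓  (a2,c3,b1)→signed(b1,c3) ✓  (a2,c3,b2)→signed(b2,c3) ✓  (a2,c3,b3)→signed(b3,c3) ✓  (a3,c1,b2)→signed(b2,c1) ✓  (a3,c2,b1)→signed(b1,c2) ✓  (a3,c3,b2)→signed(b2,c3) ✓  (a4,c2,b3)→signed(b3,c2) ✓  (a4,c3,b1)→signed(b1,c3) ✓
Counterexamples (restrictor triples failing the scope): 0.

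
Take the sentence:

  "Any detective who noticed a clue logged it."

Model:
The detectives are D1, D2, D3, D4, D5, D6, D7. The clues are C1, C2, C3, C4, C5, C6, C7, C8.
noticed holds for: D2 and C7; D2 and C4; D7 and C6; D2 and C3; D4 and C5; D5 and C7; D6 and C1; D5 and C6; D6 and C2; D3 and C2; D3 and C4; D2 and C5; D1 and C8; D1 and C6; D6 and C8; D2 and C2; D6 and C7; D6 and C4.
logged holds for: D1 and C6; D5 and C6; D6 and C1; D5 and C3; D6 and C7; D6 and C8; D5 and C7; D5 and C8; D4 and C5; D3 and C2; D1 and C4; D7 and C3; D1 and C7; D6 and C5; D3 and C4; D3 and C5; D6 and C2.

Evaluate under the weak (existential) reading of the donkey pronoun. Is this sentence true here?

False

"it" takes "a clue" as antecedent — a donkey pronoun bound across the clause boundary.
Weak reading: every detective d with some noticed-clue has at least one noticed-clue c such that logged(d,c).
Per detective: D1:✓  D2:✗  D3:✓  D4:✓  D5:✓  D6:✓  D7:✗
D2 has no witness among its noticed-clues.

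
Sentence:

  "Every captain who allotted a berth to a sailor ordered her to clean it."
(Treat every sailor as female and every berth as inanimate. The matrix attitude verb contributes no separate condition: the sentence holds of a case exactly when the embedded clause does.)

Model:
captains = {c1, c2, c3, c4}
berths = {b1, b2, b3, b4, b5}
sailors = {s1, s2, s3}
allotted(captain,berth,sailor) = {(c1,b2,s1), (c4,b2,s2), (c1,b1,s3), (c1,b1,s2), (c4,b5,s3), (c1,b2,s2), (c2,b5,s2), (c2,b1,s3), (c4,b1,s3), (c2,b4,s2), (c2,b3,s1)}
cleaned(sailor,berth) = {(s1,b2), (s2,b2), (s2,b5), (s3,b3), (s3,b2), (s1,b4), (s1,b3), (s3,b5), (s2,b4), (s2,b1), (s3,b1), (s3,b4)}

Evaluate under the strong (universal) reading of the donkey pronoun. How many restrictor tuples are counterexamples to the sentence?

"her" takes "a sailor" as antecedent and "it" takes "a berth"; both are donkey pronouns co-varying with the restrictor.
Strong reading: for every (c,b,s) with allotted(c,b,s), cleaned(s,b).
Restrictor triples: (c1,b1,s2)→cleaned(s2,b1) ✓  (c1,b1,s3)→cleaned(s3,b1) ✓  (c1,b2,s1)→cleaned(s1,b2) ✓  (c1,b2,s2)→cleaned(s2,b2) ✓  (c2,b1,s3)→cleaned(s3,b1) ✓  (c2,b3,s1)→cleaned(s1,b3) ✓  (c2,b4,s2)→cleaned(s2,b4) ✓  (c2,b5,s2)→cleaned(s2,b5) ✓  (c4,b1,s3)→cleaned(s3,b1) ✓  (c4,b2,s2)→cleaned(s2,b2) ✓  (c4,b5,s3)→cleaned(s3,b5) ✓
Counterexamples (restrictor triples failing the scope): 0.

0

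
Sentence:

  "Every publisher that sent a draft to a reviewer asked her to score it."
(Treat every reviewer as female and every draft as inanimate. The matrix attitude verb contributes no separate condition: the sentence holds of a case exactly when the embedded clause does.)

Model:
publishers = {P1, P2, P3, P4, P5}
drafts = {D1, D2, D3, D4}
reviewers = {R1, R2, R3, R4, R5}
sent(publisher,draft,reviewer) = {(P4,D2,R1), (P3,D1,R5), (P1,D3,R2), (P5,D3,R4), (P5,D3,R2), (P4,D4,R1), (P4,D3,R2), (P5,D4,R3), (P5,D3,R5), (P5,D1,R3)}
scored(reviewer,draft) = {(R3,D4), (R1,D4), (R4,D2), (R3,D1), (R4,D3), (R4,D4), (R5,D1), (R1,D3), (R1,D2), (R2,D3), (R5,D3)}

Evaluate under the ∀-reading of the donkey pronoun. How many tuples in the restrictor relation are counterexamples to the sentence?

0

"her" takes "a reviewer" as antecedent and "it" takes "a draft"; both are donkey pronouns co-varying with the restrictor.
Strong reading: for every (p,d,r) with sent(p,d,r), scored(r,d).
Restrictor triples: (P1,D3,R2)→scored(R2,D3) ✓  (P3,D1,R5)→scored(R5,D1) ✓  (P4,D2,R1)→scored(R1,D2) ✓  (P4,D3,R2)→scored(R2,D3) ✓  (P4,D4,R1)→scored(R1,D4) ✓  (P5,D1,R3)→scored(R3,D1) ✓  (P5,D3,R2)→scored(R2,D3) ✓  (P5,D3,R4)→scored(R4,D3) ✓  (P5,D3,R5)→scored(R5,D3) ✓  (P5,D4,R3)→scored(R3,D4) ✓
Counterexamples (restrictor triples failing the scope): 0.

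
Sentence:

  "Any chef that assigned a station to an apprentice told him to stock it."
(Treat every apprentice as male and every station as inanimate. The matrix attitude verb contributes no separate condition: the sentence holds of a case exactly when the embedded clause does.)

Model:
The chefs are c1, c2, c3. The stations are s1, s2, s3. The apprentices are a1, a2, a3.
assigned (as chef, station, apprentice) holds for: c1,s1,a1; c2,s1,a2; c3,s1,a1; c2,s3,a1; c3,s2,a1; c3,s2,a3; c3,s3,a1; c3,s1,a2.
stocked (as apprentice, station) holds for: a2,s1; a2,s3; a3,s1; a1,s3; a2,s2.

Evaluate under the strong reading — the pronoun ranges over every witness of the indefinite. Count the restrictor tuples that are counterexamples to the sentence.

"him" takes "an apprentice" as antecedent and "it" takes "a station"; both are donkey pronouns co-varying with the restrictor.
Strong reading: for every (c,s,a) with assigned(c,s,a), stocked(a,s).
Restrictor triples: (c1,s1,a1)→stocked(a1,s1) ✗  (c2,s1,a2)→stocked(a2,s1) ✓  (c2,s3,a1)→stocked(a1,s3) ✓  (c3,s1,a1)→stocked(a1,s1) ✗  (c3,s1,a2)→stocked(a2,s1) ✓  (c3,s2,a1)→stocked(a1,s2) ✗  (c3,s2,a3)→stocked(a3,s2) ✗  (c3,s3,a1)→stocked(a1,s3) ✓
Counterexamples (restrictor triples failing the scope): 4.

4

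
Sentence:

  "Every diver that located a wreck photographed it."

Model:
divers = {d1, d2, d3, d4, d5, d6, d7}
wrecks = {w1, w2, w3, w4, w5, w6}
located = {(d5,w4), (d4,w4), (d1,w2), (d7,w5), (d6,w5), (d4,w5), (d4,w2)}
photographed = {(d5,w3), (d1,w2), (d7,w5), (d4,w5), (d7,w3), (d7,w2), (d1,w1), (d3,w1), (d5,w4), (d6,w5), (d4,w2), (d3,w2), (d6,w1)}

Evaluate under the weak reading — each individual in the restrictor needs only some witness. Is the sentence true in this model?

"it" takes "a wreck" as antecedent — a donkey pronoun bound across the clause boundary.
Weak reading: every diver d with some located-wreck has at least one located-wreck w such that photographed(d,w).
Per diver: d1:✓  d4:✓  d5:✓  d6:✓  d7:✓
Every diver in the restrictor has a witness.

True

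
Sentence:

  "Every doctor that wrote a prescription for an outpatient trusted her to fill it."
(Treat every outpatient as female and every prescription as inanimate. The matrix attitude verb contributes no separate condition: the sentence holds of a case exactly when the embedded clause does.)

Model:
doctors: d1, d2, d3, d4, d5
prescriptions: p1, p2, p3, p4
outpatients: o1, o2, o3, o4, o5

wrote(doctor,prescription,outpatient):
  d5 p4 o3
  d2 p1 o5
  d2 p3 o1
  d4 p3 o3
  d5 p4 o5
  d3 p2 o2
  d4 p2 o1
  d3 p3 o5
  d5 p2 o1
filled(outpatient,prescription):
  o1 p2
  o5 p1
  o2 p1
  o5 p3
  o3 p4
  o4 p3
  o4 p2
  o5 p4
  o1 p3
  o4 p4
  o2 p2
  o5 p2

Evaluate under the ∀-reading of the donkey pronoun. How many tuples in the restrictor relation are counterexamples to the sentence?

"her" takes "an outpatient" as antecedent and "it" takes "a prescription"; both are donkey pronouns co-varying with the restrictor.
Strong reading: for every (d,p,o) with wrote(d,p,o), filled(o,p).
Restrictor triples: (d2,p1,o5)→filled(o5,p1) ✓  (d2,p3,o1)→filled(o1,p3) ✓  (d3,p2,o2)→filled(o2,p2) ✓  (d3,p3,o5)→filled(o5,p3) ✓  (d4,p2,o1)→filled(o1,p2) ✓  (d4,p3,o3)→filled(o3,p3) ✗  (d5,p2,o1)→filled(o1,p2) ✓  (d5,p4,o3)→filled(o3,p4) ✓  (d5,p4,o5)→filled(o5,p4) ✓
Counterexamples (restrictor triples failing the scope): 1.

1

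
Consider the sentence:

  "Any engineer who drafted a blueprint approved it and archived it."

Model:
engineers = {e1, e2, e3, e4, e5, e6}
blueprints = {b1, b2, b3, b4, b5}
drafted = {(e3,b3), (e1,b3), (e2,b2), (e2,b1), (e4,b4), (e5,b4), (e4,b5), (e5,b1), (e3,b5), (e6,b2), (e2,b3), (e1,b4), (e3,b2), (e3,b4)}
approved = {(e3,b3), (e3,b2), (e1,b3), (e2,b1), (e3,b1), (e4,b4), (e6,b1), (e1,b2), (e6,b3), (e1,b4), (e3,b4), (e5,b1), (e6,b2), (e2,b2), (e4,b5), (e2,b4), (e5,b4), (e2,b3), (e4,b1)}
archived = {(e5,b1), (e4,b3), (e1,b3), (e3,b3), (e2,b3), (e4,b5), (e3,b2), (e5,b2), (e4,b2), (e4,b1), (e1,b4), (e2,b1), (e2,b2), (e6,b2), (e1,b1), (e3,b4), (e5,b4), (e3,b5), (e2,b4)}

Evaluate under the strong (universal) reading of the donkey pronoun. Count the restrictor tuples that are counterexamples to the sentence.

2

"it" takes "a blueprint" as antecedent — a donkey pronoun bound across the clause boundary.
Strong reading: for every (e,b) with drafted(e,b), approved(e,b) ∧ archived(e,b).
Restrictor pairs: (e1,b3) ✓  (e1,b4) ✓  (e2,b1) ✓  (e2,b2) ✓  (e2,b3) ✓  (e3,b2) ✓  (e3,b3) ✓  (e3,b4) ✓  (e3,b5) ✗  (e4,b4) ✗  (e4,b5) ✓  (e5,b1) ✓  (e5,b4) ✓  (e6,b2) ✓
Counterexamples (restrictor pairs failing the scope): 2.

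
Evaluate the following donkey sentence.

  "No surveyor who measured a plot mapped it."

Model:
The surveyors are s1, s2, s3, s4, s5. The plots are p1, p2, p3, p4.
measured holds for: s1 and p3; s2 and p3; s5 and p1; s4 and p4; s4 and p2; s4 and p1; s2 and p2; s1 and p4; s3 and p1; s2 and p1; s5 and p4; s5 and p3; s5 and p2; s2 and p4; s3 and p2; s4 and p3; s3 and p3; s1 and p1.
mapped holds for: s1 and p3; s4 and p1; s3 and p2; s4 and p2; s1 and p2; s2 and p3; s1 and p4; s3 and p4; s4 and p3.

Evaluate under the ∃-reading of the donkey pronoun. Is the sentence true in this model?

"it" takes "a plot" as antecedent — a donkey pronoun bound across the clause boundary.
Truth condition: for no (s,p) with measured(s,p) does mapped(s,p) hold.
Restrictor pairs — does the scope hold? (s1,p1):fails  (s1,p3):holds  (s1,p4):holds  (s2,p1):fails  (s2,p2):fails  (s2,p3):holds  (s2,p4):fails  (s3,p1):fails  (s3,p2):holds  (s3,p3):fails  (s4,p1):holds  (s4,p2):holds  (s4,p3):holds  (s4,p4):fails  (s5,p1):fails  (s5,p2):fails  (s5,p3):fails  (s5,p4):fails
Scope holds for 7 pair(s), so the sentence is false.

False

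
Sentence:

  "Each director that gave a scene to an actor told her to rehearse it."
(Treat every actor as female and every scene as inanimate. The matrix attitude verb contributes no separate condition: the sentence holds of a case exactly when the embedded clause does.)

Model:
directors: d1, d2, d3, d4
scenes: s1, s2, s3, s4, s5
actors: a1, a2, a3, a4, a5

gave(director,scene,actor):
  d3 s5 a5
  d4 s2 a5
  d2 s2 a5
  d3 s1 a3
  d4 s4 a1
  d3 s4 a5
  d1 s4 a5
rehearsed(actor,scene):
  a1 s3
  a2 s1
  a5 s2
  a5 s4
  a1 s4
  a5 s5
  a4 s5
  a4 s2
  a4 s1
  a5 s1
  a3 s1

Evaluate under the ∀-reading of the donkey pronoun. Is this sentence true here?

True

"her" takes "an actor" as antecedent and "it" takes "a scene"; both are donkey pronouns co-varying with the restrictor.
Strong reading: for every (d,s,a) with gave(d,s,a), rehearsed(a,s).
Restrictor triples: (d1,s4,a5)→rehearsed(a5,s4) ✓  (d2,s2,a5)→rehearsed(a5,s2) ✓  (d3,s1,a3)→rehearsed(a3,s1) ✓  (d3,s4,a5)→rehearsed(a5,s4) ✓  (d3,s5,a5)→rehearsed(a5,s5) ✓  (d4,s2,a5)→rehearsed(a5,s2) ✓  (d4,s4,a1)→rehearsed(a1,s4) ✓
Every restrictor triple satisfies the scope.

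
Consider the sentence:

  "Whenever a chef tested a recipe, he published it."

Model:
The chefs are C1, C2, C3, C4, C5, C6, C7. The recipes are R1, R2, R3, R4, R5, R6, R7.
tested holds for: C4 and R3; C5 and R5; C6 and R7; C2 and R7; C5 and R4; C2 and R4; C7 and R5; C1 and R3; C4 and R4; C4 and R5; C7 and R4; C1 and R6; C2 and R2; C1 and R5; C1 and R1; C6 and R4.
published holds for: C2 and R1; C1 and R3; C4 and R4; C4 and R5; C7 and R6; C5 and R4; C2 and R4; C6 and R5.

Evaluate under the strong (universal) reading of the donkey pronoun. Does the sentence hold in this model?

False

"it" takes "a recipe" as antecedent — a donkey pronoun bound across the clause boundary.
Strong reading: for every (c,r) with tested(c,r), published(c,r).
Restrictor pairs: (C1,R1) ✗  (C1,R3) ✓  (C1,R5) ✗  (C1,R6) ✗  (C2,R2) ✗  (C2,R4) ✓  (C2,R7) ✗  (C4,R3) ✗  (C4,R4) ✓  (C4,R5) ✓  (C5,R4) ✓  (C5,R5) ✗  (C6,R4) ✗  (C6,R7) ✗  (C7,R4) ✗  (C7,R5) ✗
Counterexample: (C1,R1) is in tested but fails the scope.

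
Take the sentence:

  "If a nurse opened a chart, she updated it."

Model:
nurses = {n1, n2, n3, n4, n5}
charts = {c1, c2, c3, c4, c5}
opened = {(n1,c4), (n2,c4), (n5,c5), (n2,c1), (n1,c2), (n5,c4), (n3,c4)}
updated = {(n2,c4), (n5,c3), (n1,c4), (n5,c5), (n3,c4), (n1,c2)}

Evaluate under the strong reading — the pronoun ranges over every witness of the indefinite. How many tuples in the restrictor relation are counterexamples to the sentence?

2

"it" takes "a chart" as antecedent — a donkey pronoun bound across the clause boundary.
Strong reading: for every (n,c) with opened(n,c), updated(n,c).
Restrictor pairs: (n1,c2) ✓  (n1,c4) ✓  (n2,c1) ✗  (n2,c4) ✓  (n3,c4) ✓  (n5,c4) ✗  (n5,c5) ✓
Counterexamples (restrictor pairs failing the scope): 2.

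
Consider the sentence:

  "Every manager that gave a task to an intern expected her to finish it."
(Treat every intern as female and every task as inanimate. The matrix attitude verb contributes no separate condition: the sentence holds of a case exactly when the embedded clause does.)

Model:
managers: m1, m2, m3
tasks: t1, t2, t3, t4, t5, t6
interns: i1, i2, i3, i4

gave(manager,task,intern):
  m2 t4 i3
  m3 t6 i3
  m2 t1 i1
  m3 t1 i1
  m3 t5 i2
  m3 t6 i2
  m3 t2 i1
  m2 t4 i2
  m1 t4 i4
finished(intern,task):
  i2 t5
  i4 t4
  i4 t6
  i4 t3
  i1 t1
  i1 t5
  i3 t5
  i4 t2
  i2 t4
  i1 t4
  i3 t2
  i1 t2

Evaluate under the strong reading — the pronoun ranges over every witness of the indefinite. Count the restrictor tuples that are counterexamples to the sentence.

3

"her" takes "an intern" as antecedent and "it" takes "a task"; both are donkey pronouns co-varying with the restrictor.
Strong reading: for every (m,t,i) with gave(m,t,i), finished(i,t).
Restrictor triples: (m1,t4,i4)→finished(i4,t4) ✓  (m2,t1,i1)→finished(i1,t1) ✓  (m2,t4,i2)→finished(i2,t4) ✓  (m2,t4,i3)→finished(i3,t4) ✗  (m3,t1,i1)→finished(i1,t1) ✓  (m3,t2,i1)→finished(i1,t2) ✓  (m3,t5,i2)→finished(i2,t5) ✓  (m3,t6,i2)→finished(i2,t6) ✗  (m3,t6,i3)→finished(i3,t6) ✗
Counterexamples (restrictor triples failing the scope): 3.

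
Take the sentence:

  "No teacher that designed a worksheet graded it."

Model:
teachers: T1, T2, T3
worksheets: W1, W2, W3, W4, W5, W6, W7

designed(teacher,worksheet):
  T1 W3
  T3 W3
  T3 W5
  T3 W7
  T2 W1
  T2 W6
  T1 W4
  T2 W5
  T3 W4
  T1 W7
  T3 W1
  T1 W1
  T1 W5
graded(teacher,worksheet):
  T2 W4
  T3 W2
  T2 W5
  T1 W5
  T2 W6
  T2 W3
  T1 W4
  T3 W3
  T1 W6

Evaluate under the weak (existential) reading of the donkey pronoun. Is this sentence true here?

"it" takes "a worksheet" as antecedent — a donkey pronoun bound across the clause boundary.
Truth condition: for no (t,w) with designed(t,w) does graded(t,w) hold.
Restrictor pairs — does the scope hold? (T1,W1):fails  (T1,W3):fails  (T1,W4):holds  (T1,W5):holds  (T1,W7):fails  (T2,W1):fails  (T2,W5):holds  (T2,W6):holds  (T3,W1):fails  (T3,W3):holds  (T3,W4):fails  (T3,W5):fails  (T3,W7):fails
Scope holds for 5 pair(s), so the sentence is false.

False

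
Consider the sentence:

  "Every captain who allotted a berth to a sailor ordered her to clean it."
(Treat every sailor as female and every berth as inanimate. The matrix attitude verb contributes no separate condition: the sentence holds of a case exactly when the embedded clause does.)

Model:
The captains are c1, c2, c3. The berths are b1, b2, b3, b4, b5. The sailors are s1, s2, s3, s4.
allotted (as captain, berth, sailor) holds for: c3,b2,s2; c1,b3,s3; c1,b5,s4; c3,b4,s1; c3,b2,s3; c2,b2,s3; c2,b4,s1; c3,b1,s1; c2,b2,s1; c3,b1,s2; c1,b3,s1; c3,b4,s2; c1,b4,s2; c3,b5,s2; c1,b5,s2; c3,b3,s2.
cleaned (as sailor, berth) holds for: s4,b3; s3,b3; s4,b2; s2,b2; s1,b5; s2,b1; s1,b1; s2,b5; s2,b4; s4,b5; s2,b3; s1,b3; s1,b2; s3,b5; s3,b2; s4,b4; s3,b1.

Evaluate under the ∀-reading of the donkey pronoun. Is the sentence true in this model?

False

"her" takes "a sailor" as antecedent and "it" takes "a berth"; both are donkey pronouns co-varying with the restrictor.
Strong reading: for every (c,b,s) with allotted(c,b,s), cleaned(s,b).
Restrictor triples: (c1,b3,s1)→cleaned(s1,b3) ✓  (c1,b3,s3)→cleaned(s3,b3) ✓  (c1,b4,s2)→cleaned(s2,b4) ✓  (c1,b5,s2)→cleaned(s2,b5) ✓  (c1,b5,s4)→cleaned(s4,b5) ✓  (c2,b2,s1)→cleaned(s1,b2) ✓  (c2,b2,s3)→cleaned(s3,b2) ✓  (c2,b4,s1)→cleaned(s1,b4) ✗  (c3,b1,s1)→cleaned(s1,b1) ✓  (c3,b1,s2)→cleaned(s2,b1) ✓  (c3,b2,s2)→cleaned(s2,b2) ✓  (c3,b2,s3)→cleaned(s3,b2) ✓  (c3,b3,s2)→cleaned(s2,b3) ✓  (c3,b4,s1)→cleaned(s1,b4) ✗  (c3,b4,s2)→cleaned(s2,b4) ✓  (c3,b5,s2)→cleaned(s2,b5) ✓
Counterexample: (c2,b4,s1) — cleaned(s1,b4) does not hold.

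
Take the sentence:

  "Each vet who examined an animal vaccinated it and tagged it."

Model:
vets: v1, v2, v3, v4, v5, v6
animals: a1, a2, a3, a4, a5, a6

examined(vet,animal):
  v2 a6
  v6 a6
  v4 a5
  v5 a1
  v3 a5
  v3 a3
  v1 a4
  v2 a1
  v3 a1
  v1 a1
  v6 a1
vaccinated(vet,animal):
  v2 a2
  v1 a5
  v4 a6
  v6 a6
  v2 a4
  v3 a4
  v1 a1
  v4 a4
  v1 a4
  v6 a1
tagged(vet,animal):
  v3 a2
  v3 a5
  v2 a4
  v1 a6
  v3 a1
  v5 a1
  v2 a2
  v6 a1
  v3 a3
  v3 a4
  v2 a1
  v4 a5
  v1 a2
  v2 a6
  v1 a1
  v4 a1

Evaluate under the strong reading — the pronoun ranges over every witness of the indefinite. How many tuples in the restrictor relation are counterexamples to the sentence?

"it" takes "an animal" as antecedent — a donkey pronoun bound across the clause boundary.
Strong reading: for every (v,a) with examined(v,a), vaccinated(v,a) ∧ tagged(v,a).
Restrictor pairs: (v1,a1) ✓  (v1,a4) ✗  (v2,a1) ✗  (v2,a6) ✗  (v3,a1) ✗  (v3,a3) ✗  (v3,a5) ✗  (v4,a5) ✗  (v5,a1) ✗  (v6,a1) ✓  (v6,a6) ✗
Counterexamples (restrictor pairs failing the scope): 9.

9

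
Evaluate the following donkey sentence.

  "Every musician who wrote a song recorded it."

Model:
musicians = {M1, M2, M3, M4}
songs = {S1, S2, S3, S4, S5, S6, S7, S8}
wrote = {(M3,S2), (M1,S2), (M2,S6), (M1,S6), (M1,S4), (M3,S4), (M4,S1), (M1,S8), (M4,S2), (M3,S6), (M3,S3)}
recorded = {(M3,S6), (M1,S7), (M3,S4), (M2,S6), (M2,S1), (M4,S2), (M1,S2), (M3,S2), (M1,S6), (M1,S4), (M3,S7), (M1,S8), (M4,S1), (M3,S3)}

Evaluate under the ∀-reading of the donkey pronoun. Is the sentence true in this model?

"it" takes "a song" as antecedent — a donkey pronoun bound across the clause boundary.
Strong reading: for every (m,s) with wrote(m,s), recorded(m,s).
Restrictor pairs: (M1,S2) ✓  (M1,S4) ✓  (M1,S6) ✓  (M1,S8) ✓  (M2,S6) ✓  (M3,S2) ✓  (M3,S3) ✓  (M3,S4) ✓  (M3,S6) ✓  (M4,S1) ✓  (M4,S2) ✓
Every restrictor pair satisfies the scope.

True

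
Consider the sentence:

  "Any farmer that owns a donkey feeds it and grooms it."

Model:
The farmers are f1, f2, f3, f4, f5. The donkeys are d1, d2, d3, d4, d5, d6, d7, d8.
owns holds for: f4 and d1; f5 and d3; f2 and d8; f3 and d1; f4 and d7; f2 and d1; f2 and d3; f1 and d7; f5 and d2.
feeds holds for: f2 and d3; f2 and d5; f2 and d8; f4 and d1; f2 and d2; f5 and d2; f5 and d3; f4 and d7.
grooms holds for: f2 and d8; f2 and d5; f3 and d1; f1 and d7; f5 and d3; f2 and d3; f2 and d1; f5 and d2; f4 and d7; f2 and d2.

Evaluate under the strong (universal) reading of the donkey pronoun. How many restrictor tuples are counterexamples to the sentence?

"it" takes "a donkey" as antecedent — a donkey pronoun bound across the clause boundary.
Strong reading: for every (f,d) with owns(f,d), feeds(f,d) ∧ grooms(f,d).
Restrictor pairs: (f1,d7) ✗  (f2,d1) ✗  (f2,d3) ✓  (f2,d8) ✓  (f3,d1) ✗  (f4,d1) ✗  (f4,d7) ✓  (f5,d2) ✓  (f5,d3) ✓
Counterexamples (restrictor pairs failing the scope): 4.

4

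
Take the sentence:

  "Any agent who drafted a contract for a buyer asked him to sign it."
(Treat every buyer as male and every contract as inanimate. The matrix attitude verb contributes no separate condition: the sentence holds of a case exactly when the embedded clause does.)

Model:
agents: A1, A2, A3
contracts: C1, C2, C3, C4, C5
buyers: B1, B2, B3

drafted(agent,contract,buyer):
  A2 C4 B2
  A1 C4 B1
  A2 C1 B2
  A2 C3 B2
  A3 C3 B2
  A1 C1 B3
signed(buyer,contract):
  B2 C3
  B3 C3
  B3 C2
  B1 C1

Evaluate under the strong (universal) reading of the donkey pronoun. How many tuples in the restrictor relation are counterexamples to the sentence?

4

"him" takes "a buyer" as antecedent and "it" takes "a contract"; both are donkey pronouns co-varying with the restrictor.
Strong reading: for every (a,c,b) with drafted(a,c,b), signed(b,c).
Restrictor triples: (A1,C1,B3)→signed(B3,C1) ✗  (A1,C4,B1)→signed(B1,C4) ✗  (A2,C1,B2)→signed(B2,C1) ✗  (A2,C3,B2)→signed(B2,C3) ✓  (A2,C4,B2)→signed(B2,C4) ✗  (A3,C3,B2)→signed(B2,C3) ✓
Counterexamples (restrictor triples failing the scope): 4.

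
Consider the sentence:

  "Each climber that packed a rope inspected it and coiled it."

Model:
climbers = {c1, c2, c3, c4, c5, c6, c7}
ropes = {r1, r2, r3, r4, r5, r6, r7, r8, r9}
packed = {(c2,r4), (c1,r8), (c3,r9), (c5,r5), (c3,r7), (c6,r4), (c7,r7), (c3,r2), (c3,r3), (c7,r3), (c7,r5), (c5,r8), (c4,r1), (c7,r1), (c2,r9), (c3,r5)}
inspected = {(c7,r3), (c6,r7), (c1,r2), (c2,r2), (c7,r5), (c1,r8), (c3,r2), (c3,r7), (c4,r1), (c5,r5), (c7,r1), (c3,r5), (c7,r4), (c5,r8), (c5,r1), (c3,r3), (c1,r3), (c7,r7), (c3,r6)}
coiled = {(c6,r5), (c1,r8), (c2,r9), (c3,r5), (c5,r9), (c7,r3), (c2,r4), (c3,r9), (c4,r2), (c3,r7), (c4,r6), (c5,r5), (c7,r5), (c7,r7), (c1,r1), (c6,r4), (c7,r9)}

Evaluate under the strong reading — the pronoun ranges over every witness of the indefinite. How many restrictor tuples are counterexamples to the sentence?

9

"it" takes "a rope" as antecedent — a donkey pronoun bound across the clause boundary.
Strong reading: for every (c,r) with packed(c,r), inspected(c,r) ∧ coiled(c,r).
Restrictor pairs: (c1,r8) ✓  (c2,r4) ✗  (c2,r9) ✗  (c3,r2) ✗  (c3,r3) ✗  (c3,r5) ✓  (c3,r7) ✓  (c3,r9) ✗  (c4,r1) ✗  (c5,r5) ✓  (c5,r8) ✗  (c6,r4) ✗  (c7,r1) ✗  (c7,r3) ✓  (c7,r5) ✓  (c7,r7) ✓
Counterexamples (restrictor pairs failing the scope): 9.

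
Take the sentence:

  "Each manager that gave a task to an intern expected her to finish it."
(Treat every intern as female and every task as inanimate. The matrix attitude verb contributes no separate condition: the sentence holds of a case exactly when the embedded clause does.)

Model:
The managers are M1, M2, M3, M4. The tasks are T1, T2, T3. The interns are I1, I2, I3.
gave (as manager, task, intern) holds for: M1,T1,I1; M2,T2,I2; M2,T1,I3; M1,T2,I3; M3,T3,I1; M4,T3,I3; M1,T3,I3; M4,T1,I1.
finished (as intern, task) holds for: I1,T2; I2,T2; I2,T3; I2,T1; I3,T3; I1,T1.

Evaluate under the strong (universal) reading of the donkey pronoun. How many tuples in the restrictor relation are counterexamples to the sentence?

"her" takes "an intern" as antecedent and "it" takes "a task"; both are donkey pronouns co-varying with the restrictor.
Strong reading: for every (m,t,i) with gave(m,t,i), finished(i,t).
Restrictor triples: (M1,T1,I1)→finished(I1,T1) ✓  (M1,T2,I3)→finished(I3,T2) ✗  (M1,T3,I3)→finished(I3,T3) ✓  (M2,T1,I3)→finished(I3,T1) ✗  (M2,T2,I2)→finished(I2,T2) ✓  (M3,T3,I1)→finished(I1,T3) ✗  (M4,T1,I1)→finished(I1,T1) ✓  (M4,T3,I3)→finished(I3,T3) ✓
Counterexamples (restrictor triples failing the scope): 3.

3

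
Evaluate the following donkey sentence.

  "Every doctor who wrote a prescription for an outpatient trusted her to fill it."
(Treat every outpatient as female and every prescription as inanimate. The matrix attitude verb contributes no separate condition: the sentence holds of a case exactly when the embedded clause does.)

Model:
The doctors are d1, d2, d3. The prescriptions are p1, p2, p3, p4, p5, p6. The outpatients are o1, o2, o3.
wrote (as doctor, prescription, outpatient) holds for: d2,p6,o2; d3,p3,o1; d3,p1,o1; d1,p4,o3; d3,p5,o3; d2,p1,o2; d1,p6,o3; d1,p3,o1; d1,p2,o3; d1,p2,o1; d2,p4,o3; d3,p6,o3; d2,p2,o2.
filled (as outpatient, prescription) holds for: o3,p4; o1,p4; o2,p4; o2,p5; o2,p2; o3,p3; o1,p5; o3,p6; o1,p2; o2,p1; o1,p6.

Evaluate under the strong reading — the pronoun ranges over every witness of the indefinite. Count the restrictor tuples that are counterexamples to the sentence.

"her" takes "an outpatient" as antecedent and "it" takes "a prescription"; both are donkey pronouns co-varying with the restrictor.
Strong reading: for every (d,p,o) with wrote(d,p,o), filled(o,p).
Restrictor triples: (d1,p2,o1)→filled(o1,p2) ✓  (d1,p2,o3)→filled(o3,p2) ✗  (d1,p3,o1)→filled(o1,p3) ✗  (d1,p4,o3)→filled(o3,p4) ✓  (d1,p6,o3)→filled(o3,p6) ✓  (d2,p1,o2)→filled(o2,p1) ✓  (d2,p2,o2)→filled(o2,p2) ✓  (d2,p4,o3)→filled(o3,p4) ✓  (d2,p6,o2)→filled(o2,p6) ✗  (d3,p1,o1)→filled(o1,p1) ✗  (d3,p3,o1)→filled(o1,p3) ✗  (d3,p5,o3)→filled(o3,p5) ✗  (d3,p6,o3)→filled(o3,p6) ✓
Counterexamples (restrictor triples failing the scope): 6.

6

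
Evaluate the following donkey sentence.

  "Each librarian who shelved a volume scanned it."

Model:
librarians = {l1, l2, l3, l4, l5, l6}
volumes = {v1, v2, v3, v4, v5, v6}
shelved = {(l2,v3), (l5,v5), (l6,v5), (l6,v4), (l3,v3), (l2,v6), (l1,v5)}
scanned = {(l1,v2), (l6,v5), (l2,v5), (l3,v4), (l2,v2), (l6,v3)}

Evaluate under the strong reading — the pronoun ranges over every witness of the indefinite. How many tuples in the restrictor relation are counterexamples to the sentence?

"it" takes "a volume" as antecedent — a donkey pronoun bound across the clause boundary.
Strong reading: for every (l,v) with shelved(l,v), scanned(l,v).
Restrictor pairs: (l1,v5) ✗  (l2,v3) ✗  (l2,v6) ✗  (l3,v3) ✗  (l5,v5) ✗  (l6,v4) ✗  (l6,v5) ✓
Counterexamples (restrictor pairs failing the scope): 6.

6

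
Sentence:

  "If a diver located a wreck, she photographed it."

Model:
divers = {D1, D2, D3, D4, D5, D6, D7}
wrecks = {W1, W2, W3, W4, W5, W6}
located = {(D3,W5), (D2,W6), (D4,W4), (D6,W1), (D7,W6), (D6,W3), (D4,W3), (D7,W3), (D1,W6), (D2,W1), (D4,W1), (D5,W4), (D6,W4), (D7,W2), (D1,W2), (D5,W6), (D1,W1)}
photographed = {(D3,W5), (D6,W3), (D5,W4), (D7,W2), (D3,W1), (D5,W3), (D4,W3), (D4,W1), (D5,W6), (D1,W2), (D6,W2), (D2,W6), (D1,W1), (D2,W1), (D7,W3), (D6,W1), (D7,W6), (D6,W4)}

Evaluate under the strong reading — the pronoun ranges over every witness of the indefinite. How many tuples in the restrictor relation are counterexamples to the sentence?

"it" takes "a wreck" as antecedent — a donkey pronoun bound across the clause boundary.
Strong reading: for every (d,w) with located(d,w), photographed(d,w).
Restrictor pairs: (D1,W1) ✓  (D1,W2) ✓  (D1,W6) ✗  (D2,W1) ✓  (D2,W6) ✓  (D3,W5) ✓  (D4,W1) ✓  (D4,W3) ✓  (D4,W4) ✗  (D5,W4) ✓  (D5,W6) ✓  (D6,W1) ✓  (D6,W3) ✓  (D6,W4) ✓  (D7,W2) ✓  (D7,W3) ✓  (D7,W6) ✓
Counterexamples (restrictor pairs failing the scope): 2.

2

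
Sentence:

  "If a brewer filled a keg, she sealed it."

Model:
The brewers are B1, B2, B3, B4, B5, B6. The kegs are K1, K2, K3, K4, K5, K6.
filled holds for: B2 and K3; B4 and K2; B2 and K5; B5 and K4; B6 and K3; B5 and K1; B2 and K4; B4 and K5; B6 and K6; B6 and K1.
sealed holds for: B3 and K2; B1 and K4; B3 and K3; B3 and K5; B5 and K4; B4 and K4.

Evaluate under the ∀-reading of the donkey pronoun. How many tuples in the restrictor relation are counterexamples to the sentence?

"it" takes "a keg" as antecedent — a donkey pronoun bound across the clause boundary.
Strong reading: for every (b,k) with filled(b,k), sealed(b,k).
Restrictor pairs: (B2,K3) ✗  (B2,K4) ✗  (B2,K5) ✗  (B4,K2) ✗  (B4,K5) ✗  (B5,K1) ✗  (B5,K4) ✓  (B6,K1) ✗  (B6,K3) ✗  (B6,K6) ✗
Counterexamples (restrictor pairs failing the scope): 9.

9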